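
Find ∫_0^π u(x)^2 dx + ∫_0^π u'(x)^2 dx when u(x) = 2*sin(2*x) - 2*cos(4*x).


||u||_{H^1(0,π)}^2 = 44*π

u'(x) = 8*sin(4*x) + 4*cos(2*x).
Expand u² and (u')² and integrate term by term on (0, π), using: for integers n ≥ 1, ∫_0^π sin²(nx) dx = ∫_0^π cos²(nx) dx = π/2; for n ≠ n', ∫_0^π sin(nx)sin(n'x) dx = ∫_0^π cos(nx)cos(n'x) dx = 0; and by product-to-sum, ∫_0^π sin(nx)cos(n'x) dx = ½∫_0^π [sin((n+n')x) + sin((n−n')x)] dx, which is 0 when n+n' is even and 2n/(n²−n'²) when n+n' is odd (it need not vanish on (0, π)).
  u² squared terms: (-2)²·∫cos(4x)² dx = 4·π/2 = 2*π;  (2)²·∫sin(2x)² dx = 4·π/2 = 2*π.
  u² cross terms: 2·(-2)·(2)·∫cos(4x)·sin(2x) dx = -8·(0) = 0.
  So ∫_0^π u² dx = 2*π + 2*π + 0 = 4*π.
  (u')² squared terms: (4)²·∫cos(2x)² dx = 16·π/2 = 8*π;  (8)²·∫sin(4x)² dx = 64·π/2 = 32*π.
  (u')² cross terms: 2·(4)·(8)·∫cos(2x)·sin(4x) dx = 64·(0) = 0.
  So ∫_0^π (u')² dx = 8*π + 32*π + 0 = 40*π.
||u||_{H^1}^2 = (4*π) + (40*π) = 44*π.


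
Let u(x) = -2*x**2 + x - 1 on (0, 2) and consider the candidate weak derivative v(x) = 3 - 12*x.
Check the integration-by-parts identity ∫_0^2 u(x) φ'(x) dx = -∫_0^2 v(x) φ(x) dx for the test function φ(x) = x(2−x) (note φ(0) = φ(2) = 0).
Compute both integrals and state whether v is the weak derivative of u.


LHS = 4, RHS = 12. No, v is not the weak derivative of u.

u(x) = -2*x**2 + x - 1, classical derivative u'(x) = 1 - 4*x.
φ(x) = x(2−x), so φ'(x) = 2 - 2*x.
Note φ(0) = φ(2) = 0, so the boundary term u·φ vanishes.
LHS = ∫_0^2 u(x) φ'(x) dx = ∫_0^2 (4*x^3 - 6*x^2 + 4*x - 2) dx. Term by term:
  ∫_0^2 4*x^3 dx = 16;  ∫_0^2 -6*x^2 dx = -16;  ∫_0^2 4*x dx = 8;
  ∫_0^2 -2 dx = -4.
Sum: 16 − 16 + 8 − 4 = 4.
So LHS = 4.
∫_0^2 v(x) φ(x) dx = ∫_0^2 (12*x^3 - 27*x^2 + 6*x) dx. Term by term:
  ∫_0^2 12*x^3 dx = 48;  ∫_0^2 -27*x^2 dx = -72;  ∫_0^2 6*x dx = 12.
Sum: 48 − 72 + 12 = -12.
So RHS = -∫_0^2 v(x) φ(x) dx = 12.
LHS − RHS = -8 ≠ 0, so the identity fails.
(For a valid weak derivative the identity must hold for EVERY test function, in particular this one. The failure shows v is NOT the weak derivative of u.)
Correct weak derivative would be u'(x) = 1 - 4*x.


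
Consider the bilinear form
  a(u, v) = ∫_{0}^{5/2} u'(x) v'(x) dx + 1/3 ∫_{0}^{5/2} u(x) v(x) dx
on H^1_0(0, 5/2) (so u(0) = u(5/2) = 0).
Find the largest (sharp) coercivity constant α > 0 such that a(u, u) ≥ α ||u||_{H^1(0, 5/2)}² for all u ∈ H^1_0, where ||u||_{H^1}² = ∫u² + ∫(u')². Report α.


α = (25 + 12*π^2)/(3*(25 + 4*π^2))

Coercivity of a(·,·) on H^1_0(0, 5/2) means a(u, u) ≥ α ||u||_{H^1}² for every u ∈ H^1_0.
The interval has length L = 5/2, and Poincaré/coercivity depend only on L. Here a(u, u) = ∫(u')² + (1/3)·∫u².
Here 0 < c = 1/3 < 1. The condition a(u,u) ≥ α||u||_{H^1}² reads (1−α)∫(u')² ≥ (α−c)∫u². Any admissible α is ≤ 1 (rapidly oscillating u have ∫u²/∫(u')² → 0), and α = 1 would force 0 ≥ (1−c)∫u², impossible since c < 1; so 1−α > 0. By the sharp Poincaré inequality on H^1_0 of an interval of length L, ∫(u')² ≥ (π/L)²∫u² with equality for the first sine mode sin(π(x−x₀)/L) (x₀ the left endpoint), so the inequality holds for all u iff (1−α)(π/L)² ≥ α − c, i.e. α ≤ ((π/L)² + c)/((π/L)² + 1) = (1 + c(L/π)²)/(1 + (L/π)²). With (π/L)² = 4*π^2/25 and c = 1/3, the largest admissible constant is α = ((π/L)² + c)/((π/L)² + 1).
Simplifying, α = (25 + 12*π^2)/(3*(25 + 4*π^2)).


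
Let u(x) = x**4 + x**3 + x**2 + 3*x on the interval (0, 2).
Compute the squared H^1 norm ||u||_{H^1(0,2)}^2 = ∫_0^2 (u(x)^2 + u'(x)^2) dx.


||u||_{H^1}^2 = 411742/315

The H^1 norm (squared) on an interval (0, L) is
  ||u||_{H^1}^2 = ∫_0^L u(x)^2 dx + ∫_0^L u'(x)^2 dx.
Compute u'(x) = 4*x**3 + 3*x**2 + 2*x + 3.
Then u(x)^2 = x**8 + 2*x**7 + 3*x**6 + 8*x**5 + 7*x**4 + 6*x**3 + 9*x**2 and u'(x)^2 = 16*x**6 + 24*x**5 + 25*x**4 + 36*x**3 + 22*x**2 + 12*x + 9.
Integrate each monomial from 0 to 2 using ∫_0^2 c·x^n dx = c·2^(n+1)/(n+1):
  ∫_0^2 u(x)^2 dx = ∫_0^2 (x^8 + 2*x^7 + 3*x^6 + 8*x^5 + 7*x^4 + 6*x^3 + 9*x^2) dx. Term by term:
    ∫_0^2 x^8 dx = 512/9;  ∫_0^2 2*x^7 dx = 64;  ∫_0^2 3*x^6 dx = 384/7;
    ∫_0^2 8*x^5 dx = 256/3;  ∫_0^2 7*x^4 dx = 224/5;  ∫_0^2 6*x^3 dx = 24;
    ∫_0^2 9*x^2 dx = 24.
  Sum: 512/9 + 64 + 384/7 + 256/3 + 224/5 + 24 + 24 = 111472/315.
  ∫_0^2 u'(x)^2 dx = ∫_0^2 (16*x^6 + 24*x^5 + 25*x^4 + 36*x^3 + 22*x^2 + 12*x + 9) dx. Term by term:
    ∫_0^2 16*x^6 dx = 2048/7;  ∫_0^2 24*x^5 dx = 256;  ∫_0^2 25*x^4 dx = 160;
    ∫_0^2 36*x^3 dx = 144;  ∫_0^2 22*x^2 dx = 176/3;  ∫_0^2 12*x dx = 24;
    ∫_0^2 9 dx = 18.
  Sum: 2048/7 + 256 + 160 + 144 + 176/3 + 24 + 18 = 20018/21.
Adding: ||u||_{H^1}^2 = 111472/315 + 20018/21 = 411742/315.


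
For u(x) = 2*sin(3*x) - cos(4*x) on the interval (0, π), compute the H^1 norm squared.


||u||_{H^1(0,π)}^2 = 408/7 + 57*π/2

u'(x) = 4*sin(4*x) + 6*cos(3*x).
Expand u² and (u')² and integrate term by term on (0, π), using: for integers n ≥ 1, ∫_0^π sin²(nx) dx = ∫_0^π cos²(nx) dx = π/2; for n ≠ n', ∫_0^π sin(nx)sin(n'x) dx = ∫_0^π cos(nx)cos(n'x) dx = 0; and by product-to-sum, ∫_0^π sin(nx)cos(n'x) dx = ½∫_0^π [sin((n+n')x) + sin((n−n')x)] dx, which is 0 when n+n' is even and 2n/(n²−n'²) when n+n' is odd (it need not vanish on (0, π)).
  u² squared terms: (-1)²·∫cos(4x)² dx = 1·π/2 = π/2;  (2)²·∫sin(3x)² dx = 4·π/2 = 2*π.
  u² cross terms: 2·(-1)·(2)·∫cos(4x)·sin(3x) dx = -4·(-6/7) = 24/7.
  So ∫_0^π u² dx = π/2 + 2*π + 24/7 = 24/7 + 5*π/2.
  (u')² squared terms: (4)²·∫sin(4x)² dx = 16·π/2 = 8*π;  (6)²·∫cos(3x)² dx = 36·π/2 = 18*π.
  (u')² cross terms: 2·(4)·(6)·∫sin(4x)·cos(3x) dx = 48·(8/7) = 384/7.
  So ∫_0^π (u')² dx = 8*π + 18*π + 384/7 = 384/7 + 26*π.
||u||_{H^1}^2 = (24/7 + 5*π/2) + (384/7 + 26*π) = 408/7 + 57*π/2.


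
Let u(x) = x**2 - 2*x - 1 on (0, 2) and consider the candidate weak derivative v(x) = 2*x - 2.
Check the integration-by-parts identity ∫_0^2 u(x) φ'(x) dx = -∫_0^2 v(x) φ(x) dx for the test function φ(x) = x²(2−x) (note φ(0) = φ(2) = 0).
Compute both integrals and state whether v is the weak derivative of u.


LHS = -8/15, RHS = -8/15. Yes, v = u' weakly.

u(x) = x**2 - 2*x - 1, classical derivative u'(x) = 2*x - 2.
φ(x) = x²(2−x), so φ'(x) = x*(4 - 3*x).
Note φ(0) = φ(2) = 0, so the boundary term u·φ vanishes.
LHS = ∫_0^2 u(x) φ'(x) dx = ∫_0^2 (-3*x^4 + 10*x^3 - 5*x^2 - 4*x) dx. Term by term:
  ∫_0^2 -3*x^4 dx = -96/5;  ∫_0^2 10*x^3 dx = 40;  ∫_0^2 -5*x^2 dx = -40/3;
  ∫_0^2 -4*x dx = -8.
Sum: -96/5 + 40 − 40/3 − 8 = -8/15.
So LHS = -8/15.
∫_0^2 v(x) φ(x) dx = ∫_0^2 (-2*x^4 + 6*x^3 - 4*x^2) dx. Term by term:
  ∫_0^2 -2*x^4 dx = -64/5;  ∫_0^2 6*x^3 dx = 24;  ∫_0^2 -4*x^2 dx = -32/3.
Sum: -64/5 + 24 − 32/3 = 8/15.
So RHS = -∫_0^2 v(x) φ(x) dx = -8/15.
LHS = RHS, so the identity holds for this test φ.
Moreover u is smooth here and v(x) = u'(x) = 2*x - 2 pointwise, so the identity holds for every test function. Hence v is the weak derivative of u.


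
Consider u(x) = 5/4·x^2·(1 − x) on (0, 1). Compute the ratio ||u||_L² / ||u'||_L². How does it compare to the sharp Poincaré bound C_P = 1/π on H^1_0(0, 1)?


||u||_L² / ||u'||_L² = sqrt(14)/14 < C_P = 1/π.

u(x) = 5/4·x^2·(1 − x), so u'(x) = 5*x*(2 - 3*x)/4.
u(x) = 5/4·x^2·(1 − x) vanishes at x = 0 and x = 1, so u ∈ H^1_0(0, 1). Differentiate via the product rule and integrate the resulting polynomials term by term.
  ∫_0^1 u² dx = ∫_0^1 (25*x^6/16 - 25*x^5/8 + 25*x^4/16) dx. Term by term:
    ∫_0^1 25*x^6/16 dx = 25/112;  ∫_0^1 -25*x^5/8 dx = -25/48;  ∫_0^1 25*x^4/16 dx = 5/16.
  Sum: 25/112 − 25/48 + 5/16 = 5/336.
  ∫_0^1 (u')² dx = ∫_0^1 (225*x^4/16 - 75*x^3/4 + 25*x^2/4) dx. Term by term:
    ∫_0^1 225*x^4/16 dx = 45/16;  ∫_0^1 -75*x^3/4 dx = -75/16;  ∫_0^1 25*x^2/4 dx = 25/12.
  Sum: 45/16 − 75/16 + 25/12 = 5/24.
∫_0^1 u² dx = 5/336, so ||u||_L² = sqrt(105)/84.
∫_0^1 (u')² dx = 5/24, so ||u'||_L² = sqrt(30)/12.
Ratio ||u||_L² / ||u'||_L² = sqrt(14)/14.
Sharp Poincaré constant on H^1_0(0, 1) is C_P = L/π = 1/π, achieved by sin(π·x).
A polynomial bump cannot attain the sharp Poincaré constant (only the first sine eigenfunction does), so the ratio is strictly less than C_P, consistent with ||u||_L² ≤ C_P ||u'||_L².


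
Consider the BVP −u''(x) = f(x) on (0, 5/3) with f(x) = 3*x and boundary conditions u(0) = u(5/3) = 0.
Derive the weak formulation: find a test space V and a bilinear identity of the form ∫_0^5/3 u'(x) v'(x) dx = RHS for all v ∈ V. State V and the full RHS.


V = H^1_0(0, 5/3) (so v(0) = v(5/3) = 0); weak form: ∫_0^5/3 u'v' dx = ∫_0^5/3 (3*x) v dx for all v ∈ V.

Multiply both sides by a test function v and integrate from 0 to 5/3:
  ∫_0^5/3 −u''(x) v(x) dx = ∫_0^5/3 f(x) v(x) dx.
Integrate the LHS by parts once:
  ∫_0^5/3 −u'' v dx = −[u'(x) v(x)]_0^5/3 + ∫_0^5/3 u'(x) v'(x) dx.
Thus ∫_0^5/3 u'(x) v'(x) dx = ∫_0^5/3 f(x) v(x) dx + [u'(x) v(x)]_0^5/3.
Choose V so that boundary terms are either known or forced to vanish.
u is Dirichlet: u(0) = u(5/3) = 0. Let V = H^1_0(0, 5/3); then v(0) = v(5/3) = 0, and [u' v]_0^5/3 = 0.
Weak formulation: find u (satisfying any essential BC) such that ∫_0^5/3 u'(x) v'(x) dx = ∫_0^5/3 f v dx for all v ∈ V.
Substituting f(x) = 3*x, the right-hand side is ∫_0^5/3 (3*x) v dx.


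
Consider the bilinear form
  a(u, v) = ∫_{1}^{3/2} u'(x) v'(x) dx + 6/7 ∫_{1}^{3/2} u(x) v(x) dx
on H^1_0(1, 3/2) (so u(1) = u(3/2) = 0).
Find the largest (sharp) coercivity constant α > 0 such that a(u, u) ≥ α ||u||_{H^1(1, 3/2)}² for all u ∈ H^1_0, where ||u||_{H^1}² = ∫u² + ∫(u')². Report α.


α = 2*(3 + 14*π^2)/(7*(1 + 4*π^2))

Coercivity of a(·,·) on H^1_0(1, 3/2) means a(u, u) ≥ α ||u||_{H^1}² for every u ∈ H^1_0.
The interval has length L = 1/2, and Poincaré/coercivity depend only on L. Here a(u, u) = ∫(u')² + (6/7)·∫u².
Here 0 < c = 6/7 < 1. The condition a(u,u) ≥ α||u||_{H^1}² reads (1−α)∫(u')² ≥ (α−c)∫u². Any admissible α is ≤ 1 (rapidly oscillating u have ∫u²/∫(u')² → 0), and α = 1 would force 0 ≥ (1−c)∫u², impossible since c < 1; so 1−α > 0. By the sharp Poincaré inequality on H^1_0 of an interval of length L, ∫(u')² ≥ (π/L)²∫u² with equality for the first sine mode sin(π(x−x₀)/L) (x₀ the left endpoint), so the inequality holds for all u iff (1−α)(π/L)² ≥ α − c, i.e. α ≤ ((π/L)² + c)/((π/L)² + 1) = (1 + c(L/π)²)/(1 + (L/π)²). With (π/L)² = 4*π^2 and c = 6/7, the largest admissible constant is α = ((π/L)² + c)/((π/L)² + 1).
Simplifying, α = 2*(3 + 14*π^2)/(7*(1 + 4*π^2)).


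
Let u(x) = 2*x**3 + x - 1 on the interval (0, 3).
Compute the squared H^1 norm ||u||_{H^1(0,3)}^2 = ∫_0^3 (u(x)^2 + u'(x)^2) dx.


||u||_{H^1}^2 = 22587/7

The H^1 norm (squared) on an interval (0, L) is
  ||u||_{H^1}^2 = ∫_0^L u(x)^2 dx + ∫_0^L u'(x)^2 dx.
Compute u'(x) = 6*x**2 + 1.
Then u(x)^2 = 4*x**6 + 4*x**4 - 4*x**3 + x**2 - 2*x + 1 and u'(x)^2 = 36*x**4 + 12*x**2 + 1.
Integrate each monomial from 0 to 3 using ∫_0^3 c·x^n dx = c·3^(n+1)/(n+1):
  ∫_0^3 u(x)^2 dx = ∫_0^3 (4*x^6 + 4*x^4 - 4*x^3 + x^2 - 2*x + 1) dx. Term by term:
    ∫_0^3 4*x^6 dx = 8748/7;  ∫_0^3 4*x^4 dx = 972/5;  ∫_0^3 -4*x^3 dx = -81;
    ∫_0^3 x^2 dx = 9;  ∫_0^3 -2*x dx = -9;  ∫_0^3 1 dx = 3.
  Sum: 8748/7 + 972/5 − 81 + 9 − 9 + 3 = 47814/35.
  ∫_0^3 u'(x)^2 dx = ∫_0^3 (36*x^4 + 12*x^2 + 1) dx. Term by term:
    ∫_0^3 36*x^4 dx = 8748/5;  ∫_0^3 12*x^2 dx = 108;  ∫_0^3 1 dx = 3.
  Sum: 8748/5 + 108 + 3 = 9303/5.
Adding: ||u||_{H^1}^2 = 47814/35 + 9303/5 = 22587/7.


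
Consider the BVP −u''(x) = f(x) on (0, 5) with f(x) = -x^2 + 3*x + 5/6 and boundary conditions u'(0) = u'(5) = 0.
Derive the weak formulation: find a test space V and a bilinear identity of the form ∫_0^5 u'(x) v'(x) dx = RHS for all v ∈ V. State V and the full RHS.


V = H^1(0, 5) (no boundary constraint on v; u is determined up to an additive constant); weak form: ∫_0^5 u'v' dx = ∫_0^5 (-x^2 + 3*x + 5/6) v dx for all v ∈ V.

Multiply both sides by a test function v and integrate from 0 to 5:
  ∫_0^5 −u''(x) v(x) dx = ∫_0^5 f(x) v(x) dx.
Integrate the LHS by parts once:
  ∫_0^5 −u'' v dx = −[u'(x) v(x)]_0^5 + ∫_0^5 u'(x) v'(x) dx.
Thus ∫_0^5 u'(x) v'(x) dx = ∫_0^5 f(x) v(x) dx + [u'(x) v(x)]_0^5.
Choose V so that boundary terms are either known or forced to vanish.
u has homogeneous Neumann: u'(0) = u'(5) = 0. So [u' v]_0^5 = 0·v(5) − 0·v(0) = 0 for any v; take V = H^1(0, 5).
Weak formulation: find u (satisfying any essential BC) such that ∫_0^5 u'(x) v'(x) dx = ∫_0^5 f v dx for all v ∈ V (homogeneous Neumann, so boundary terms vanish).
Substituting f(x) = -x^2 + 3*x + 5/6, the right-hand side is ∫_0^5 (-x^2 + 3*x + 5/6) v dx.
Compatibility check (pure Neumann): taking v ≡ 1 ∈ V gives 0 = ∫_0^5 f dx + (0) − (0), i.e. ∫_0^5 f dx must equal u'(0) − u'(5) = 0. Indeed ∫_0^5 (-x^2 + 3*x + 5/6) dx = 0, so the data are compatible. The solution is then unique only up to an additive constant (fix it e.g. by requiring ∫_0^5 u dx = 0).


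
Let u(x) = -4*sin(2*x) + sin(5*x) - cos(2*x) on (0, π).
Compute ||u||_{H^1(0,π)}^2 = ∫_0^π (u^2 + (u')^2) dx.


||u||_{H^1(0,π)}^2 = -100/21 + 111*π/2

u'(x) = 2*sin(2*x) - 8*cos(2*x) + 5*cos(5*x).
Expand u² and (u')² and integrate term by term on (0, π), using: for integers n ≥ 1, ∫_0^π sin²(nx) dx = ∫_0^π cos²(nx) dx = π/2; for n ≠ n', ∫_0^π sin(nx)sin(n'x) dx = ∫_0^π cos(nx)cos(n'x) dx = 0; and by product-to-sum, ∫_0^π sin(nx)cos(n'x) dx = ½∫_0^π [sin((n+n')x) + sin((n−n')x)] dx, which is 0 when n+n' is even and 2n/(n²−n'²) when n+n' is odd (it need not vanish on (0, π)).
  u² squared terms: (-1)²·∫cos(2x)² dx = 1·π/2 = π/2;  (-4)²·∫sin(2x)² dx = 16·π/2 = 8*π;  (1)²·∫sin(5x)² dx = 1·π/2 = π/2.
  u² cross terms: 2·(-1)·(-4)·∫cos(2x)·sin(2x) dx = 8·(0) = 0;  2·(-1)·(1)·∫cos(2x)·sin(5x) dx = -2·(10/21) = -20/21;  2·(-4)·(1)·∫sin(2x)·sin(5x) dx = -8·(0) = 0.
  So ∫_0^π u² dx = π/2 + 8*π + π/2 + 0 − 20/21 + 0 = -20/21 + 9*π.
  (u')² squared terms: (-8)²·∫cos(2x)² dx = 64·π/2 = 32*π;  (2)²·∫sin(2x)² dx = 4·π/2 = 2*π;  (5)²·∫cos(5x)² dx = 25·π/2 = 25*π/2.
  (u')² cross terms: 2·(-8)·(2)·∫cos(2x)·sin(2x) dx = -32·(0) = 0;  2·(-8)·(5)·∫cos(2x)·cos(5x) dx = -80·(0) = 0;  2·(2)·(5)·∫sin(2x)·cos(5x) dx = 20·(-4/21) = -80/21.
  So ∫_0^π (u')² dx = 32*π + 2*π + 25*π/2 + 0 + 0 − 80/21 = -80/21 + 93*π/2.
||u||_{H^1}^2 = (-20/21 + 9*π) + (-80/21 + 93*π/2) = -100/21 + 111*π/2.


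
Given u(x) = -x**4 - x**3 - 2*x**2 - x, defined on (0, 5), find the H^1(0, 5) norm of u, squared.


||u||_{H^1}^2 = 23876405/36

The H^1 norm (squared) on an interval (0, L) is
  ||u||_{H^1}^2 = ∫_0^L u(x)^2 dx + ∫_0^L u'(x)^2 dx.
Compute u'(x) = -4*x**3 - 3*x**2 - 4*x - 1.
Then u(x)^2 = x**8 + 2*x**7 + 5*x**6 + 6*x**5 + 6*x**4 + 4*x**3 + x**2 and u'(x)^2 = 16*x**6 + 24*x**5 + 41*x**4 + 32*x**3 + 22*x**2 + 8*x + 1.
Integrate each monomial from 0 to 5 using ∫_0^5 c·x^n dx = c·5^(n+1)/(n+1):
  ∫_0^5 u(x)^2 dx = ∫_0^5 (x^8 + 2*x^7 + 5*x^6 + 6*x^5 + 6*x^4 + 4*x^3 + x^2) dx. Term by term:
    ∫_0^5 x^8 dx = 1953125/9;  ∫_0^5 2*x^7 dx = 390625/4;  ∫_0^5 5*x^6 dx = 390625/7;
    ∫_0^5 6*x^5 dx = 15625;  ∫_0^5 6*x^4 dx = 3750;  ∫_0^5 4*x^3 dx = 625;
    ∫_0^5 x^2 dx = 125/3.
  Sum: 1953125/9 + 390625/4 + 390625/7 + 15625 + 3750 + 625 + 125/3 = 98409875/252.
  ∫_0^5 u'(x)^2 dx = ∫_0^5 (16*x^6 + 24*x^5 + 41*x^4 + 32*x^3 + 22*x^2 + 8*x + 1) dx. Term by term:
    ∫_0^5 16*x^6 dx = 1250000/7;  ∫_0^5 24*x^5 dx = 62500;  ∫_0^5 41*x^4 dx = 25625;
    ∫_0^5 32*x^3 dx = 5000;  ∫_0^5 22*x^2 dx = 2750/3;  ∫_0^5 8*x dx = 100;
    ∫_0^5 1 dx = 5.
  Sum: 1250000/7 + 62500 + 25625 + 5000 + 2750/3 + 100 + 5 = 5727080/21.
Adding: ||u||_{H^1}^2 = 98409875/252 + 5727080/21 = 23876405/36.


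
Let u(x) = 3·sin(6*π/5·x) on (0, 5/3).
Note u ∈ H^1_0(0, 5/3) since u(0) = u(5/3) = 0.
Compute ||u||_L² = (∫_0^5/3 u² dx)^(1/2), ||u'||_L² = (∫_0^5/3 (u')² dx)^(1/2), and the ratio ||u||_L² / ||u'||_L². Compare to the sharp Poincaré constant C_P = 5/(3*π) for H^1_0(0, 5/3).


||u||_L² / ||u'||_L² = 5/(6*π) < C_P = 5/(3*π).

u(x) = 3·sin(6*π/5·x), so u'(x) = 18*π*cos(6*π*x/5)/5.
Writing u(x) = A·sin(kπx/L) with A = 3 and k = 2, use ∫_0^L sin²(kπx/L) dx = L/2 and ∫_0^L cos²(kπx/L) dx = L/2.
u² = 9·sin²(6*π/5·x) and (u')² = 324*π^2/25·cos²(6*π/5·x), and each of sin², cos² integrates to L/2 = 5/6 over (0, 5/3).
∫_0^5/3 u² dx = 15/2, so ||u||_L² = sqrt(30)/2.
∫_0^5/3 (u')² dx = 54*π^2/5, so ||u'||_L² = 3*sqrt(30)*π/5.
Ratio ||u||_L² / ||u'||_L² = 5/(6*π).
Sharp Poincaré constant on H^1_0(0, 5/3) is C_P = L/π = 5/(3*π), achieved by sin(3*π/5·x).
This is the k = 2 harmonic; the ratio L/(kπ) is strictly less than C_P = L/π, consistent with the sharp inequality ||u||_L² ≤ C_P ||u'||_L².


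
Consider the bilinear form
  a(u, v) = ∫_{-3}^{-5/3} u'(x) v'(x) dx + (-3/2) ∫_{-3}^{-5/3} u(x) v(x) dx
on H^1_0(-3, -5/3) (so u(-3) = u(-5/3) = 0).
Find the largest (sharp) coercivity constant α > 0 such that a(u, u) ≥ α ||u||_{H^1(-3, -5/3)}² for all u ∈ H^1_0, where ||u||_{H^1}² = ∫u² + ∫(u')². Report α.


α = 3*(-8 + 3*π^2)/(16 + 9*π^2)

Coercivity of a(·,·) on H^1_0(-3, -5/3) means a(u, u) ≥ α ||u||_{H^1}² for every u ∈ H^1_0.
The interval has length L = 4/3, and Poincaré/coercivity depend only on L. Here a(u, u) = ∫(u')² + (-3/2)·∫u².
Here c = -3/2 < 0 with |c| < (π/L)² = 9*π^2/16, so coercivity still holds. The condition a(u,u) ≥ α||u||_{H^1}² reads (1−α)∫(u')² ≥ (α−c)∫u². Any admissible α is ≤ 1 (rapidly oscillating u have ∫u²/∫(u')² → 0), and α = 1 would force 0 ≥ (1−c)∫u², impossible since c < 1; so 1−α > 0. By the sharp Poincaré inequality on H^1_0 of an interval of length L, ∫(u')² ≥ (π/L)²∫u² with equality for the first sine mode sin(π(x−x₀)/L) (x₀ the left endpoint), so the inequality holds for all u iff (1−α)(π/L)² ≥ α − c, i.e. α ≤ ((π/L)² + c)/((π/L)² + 1) = (1 + c(L/π)²)/(1 + (L/π)²). (Direct route, valid since c ≤ 0: Poincaré gives c∫u² ≥ c(L/π)²∫(u')², so a(u,u) ≥ (1 + c(L/π)²)∫(u')², while ||u||_{H^1}² ≤ (1 + (L/π)²)∫(u')²; dividing yields the same α.) With (π/L)² = 9*π^2/16 and c = -3/2, the largest admissible constant is α = ((π/L)² + c)/((π/L)² + 1).
Simplifying, α = 3*(-8 + 3*π^2)/(16 + 9*π^2).


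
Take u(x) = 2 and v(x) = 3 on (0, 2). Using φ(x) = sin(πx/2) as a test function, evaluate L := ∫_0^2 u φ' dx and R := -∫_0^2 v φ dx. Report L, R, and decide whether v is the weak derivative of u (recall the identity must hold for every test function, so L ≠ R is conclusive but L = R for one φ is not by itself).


LHS = 0, RHS = -12/π. No, v is not the weak derivative of u.

u(x) = 2, classical derivative u'(x) = 0.
φ(x) = sin(πx/2), so φ'(x) = π*cos(π*x/2)/2.
Note φ(0) = φ(2) = 0, so the boundary term u·φ vanishes.
LHS = ∫_0^2 u(x) φ'(x) dx = ∫_0^2 (π*cos(π*x/2)) dx. Term by term:
  ∫_0^2 π*cos(π*x/2) dx = 0.
So LHS = 0.
∫_0^2 v(x) φ(x) dx = ∫_0^2 (3*sin(π*x/2)) dx. Term by term:
  ∫_0^2 3*sin(π*x/2) dx = 12/π.
So RHS = -∫_0^2 v(x) φ(x) dx = -12/π.
LHS − RHS = 12/π ≠ 0, so the identity fails.
(For a valid weak derivative the identity must hold for EVERY test function, in particular this one. The failure shows v is NOT the weak derivative of u.)
Correct weak derivative would be u'(x) = 0.


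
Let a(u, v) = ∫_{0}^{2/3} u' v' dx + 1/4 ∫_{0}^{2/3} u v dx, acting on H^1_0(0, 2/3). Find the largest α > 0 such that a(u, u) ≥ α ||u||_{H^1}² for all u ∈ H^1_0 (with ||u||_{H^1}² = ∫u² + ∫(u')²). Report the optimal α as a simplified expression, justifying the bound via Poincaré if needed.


α = (1 + 9*π^2)/(4 + 9*π^2)

Coercivity of a(·,·) on H^1_0(0, 2/3) means a(u, u) ≥ α ||u||_{H^1}² for every u ∈ H^1_0.
The interval has length L = 2/3, and Poincaré/coercivity depend only on L. Here a(u, u) = ∫(u')² + (1/4)·∫u².
Here 0 < c = 1/4 < 1. The condition a(u,u) ≥ α||u||_{H^1}² reads (1−α)∫(u')² ≥ (α−c)∫u². Any admissible α is ≤ 1 (rapidly oscillating u have ∫u²/∫(u')² → 0), and α = 1 would force 0 ≥ (1−c)∫u², impossible since c < 1; so 1−α > 0. By the sharp Poincaré inequality on H^1_0 of an interval of length L, ∫(u')² ≥ (π/L)²∫u² with equality for the first sine mode sin(π(x−x₀)/L) (x₀ the left endpoint), so the inequality holds for all u iff (1−α)(π/L)² ≥ α − c, i.e. α ≤ ((π/L)² + c)/((π/L)² + 1) = (1 + c(L/π)²)/(1 + (L/π)²). With (π/L)² = 9*π^2/4 and c = 1/4, the largest admissible constant is α = ((π/L)² + c)/((π/L)² + 1).
Simplifying, α = (1 + 9*π^2)/(4 + 9*π^2).


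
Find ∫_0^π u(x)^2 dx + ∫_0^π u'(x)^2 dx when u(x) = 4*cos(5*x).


||u||_{H^1(0,π)}^2 = 208*π

u'(x) = -20*sin(5*x).
Expand u² and (u')² and integrate term by term on (0, π), using: for integers n ≥ 1, ∫_0^π sin²(nx) dx = ∫_0^π cos²(nx) dx = π/2; for n ≠ n', ∫_0^π sin(nx)sin(n'x) dx = ∫_0^π cos(nx)cos(n'x) dx = 0; and by product-to-sum, ∫_0^π sin(nx)cos(n'x) dx = ½∫_0^π [sin((n+n')x) + sin((n−n')x)] dx, which is 0 when n+n' is even and 2n/(n²−n'²) when n+n' is odd (it need not vanish on (0, π)).
  u² squared terms: (4)²·∫cos(5x)² dx = 16·π/2 = 8*π.
  So ∫_0^π u² dx = 8*π.
  (u')² squared terms: (-20)²·∫sin(5x)² dx = 400·π/2 = 200*π.
  So ∫_0^π (u')² dx = 200*π.
||u||_{H^1}^2 = (8*π) + (200*π) = 208*π.


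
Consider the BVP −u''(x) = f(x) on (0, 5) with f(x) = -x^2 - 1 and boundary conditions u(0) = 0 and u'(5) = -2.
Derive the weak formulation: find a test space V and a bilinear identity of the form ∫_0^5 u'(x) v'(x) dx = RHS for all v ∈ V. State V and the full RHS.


V = {v ∈ H^1(0, 5) : v(0) = 0} (test functions vanish at x = 0 where u is specified); weak form: ∫_0^5 u'v' dx = ∫_0^5 (-x^2 - 1) v dx − 2·v(5) for all v ∈ V.

Multiply both sides by a test function v and integrate from 0 to 5:
  ∫_0^5 −u''(x) v(x) dx = ∫_0^5 f(x) v(x) dx.
Integrate the LHS by parts once:
  ∫_0^5 −u'' v dx = −[u'(x) v(x)]_0^5 + ∫_0^5 u'(x) v'(x) dx.
Thus ∫_0^5 u'(x) v'(x) dx = ∫_0^5 f(x) v(x) dx + [u'(x) v(x)]_0^5.
Choose V so that boundary terms are either known or forced to vanish.
Mixed BC: u(0) = 0 (Dirichlet) and u'(5) = -2 (Neumann). Define V = {v ∈ H^1(0, 5) : v(0) = 0}. Then [u' v]_0^5 = u'(5)·v(5) − u'(0)·0 = − 2·v(5).
Weak formulation: find u (satisfying any essential BC) such that ∫_0^5 u'(x) v'(x) dx = ∫_0^5 f v dx − 2·v(5) for all v ∈ V (Dirichlet at 0 absorbed into V; Neumann datum at x = 5 contributes the boundary term).
Substituting f(x) = -x^2 - 1, the right-hand side is ∫_0^5 (-x^2 - 1) v dx − 2·v(5).


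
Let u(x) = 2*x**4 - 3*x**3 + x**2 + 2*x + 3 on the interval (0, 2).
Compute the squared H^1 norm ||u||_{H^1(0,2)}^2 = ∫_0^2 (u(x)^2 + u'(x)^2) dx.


||u||_{H^1}^2 = 18082/45

The H^1 norm (squared) on an interval (0, L) is
  ||u||_{H^1}^2 = ∫_0^L u(x)^2 dx + ∫_0^L u'(x)^2 dx.
Compute u'(x) = 8*x**3 - 9*x**2 + 2*x + 2.
Then u(x)^2 = 4*x**8 - 12*x**7 + 13*x**6 + 2*x**5 + x**4 - 14*x**3 + 10*x**2 + 12*x + 9 and u'(x)^2 = 64*x**6 - 144*x**5 + 113*x**4 - 4*x**3 - 32*x**2 + 8*x + 4.
Integrate each monomial from 0 to 2 using ∫_0^2 c·x^n dx = c·2^(n+1)/(n+1):
  ∫_0^2 u(x)^2 dx = ∫_0^2 (4*x^8 - 12*x^7 + 13*x^6 + 2*x^5 + x^4 - 14*x^3 + 10*x^2 + 12*x + 9) dx. Term by term:
    ∫_0^2 4*x^8 dx = 2048/9;  ∫_0^2 -12*x^7 dx = -384;  ∫_0^2 13*x^6 dx = 1664/7;
    ∫_0^2 2*x^5 dx = 64/3;  ∫_0^2 x^4 dx = 32/5;  ∫_0^2 -14*x^3 dx = -56;
    ∫_0^2 10*x^2 dx = 80/3;  ∫_0^2 12*x dx = 24;  ∫_0^2 9 dx = 18.
  Sum: 2048/9 − 384 + 1664/7 + 64/3 + 32/5 − 56 + 80/3 + 24 + 18 = 38326/315.
  ∫_0^2 u'(x)^2 dx = ∫_0^2 (64*x^6 - 144*x^5 + 113*x^4 - 4*x^3 - 32*x^2 + 8*x + 4) dx. Term by term:
    ∫_0^2 64*x^6 dx = 8192/7;  ∫_0^2 -144*x^5 dx = -1536;  ∫_0^2 113*x^4 dx = 3616/5;
    ∫_0^2 -4*x^3 dx = -16;  ∫_0^2 -32*x^2 dx = -256/3;  ∫_0^2 8*x dx = 16;
    ∫_0^2 4 dx = 8.
  Sum: 8192/7 − 1536 + 3616/5 − 16 − 256/3 + 16 + 8 = 29416/105.
Adding: ||u||_{H^1}^2 = 38326/315 + 29416/105 = 18082/45.


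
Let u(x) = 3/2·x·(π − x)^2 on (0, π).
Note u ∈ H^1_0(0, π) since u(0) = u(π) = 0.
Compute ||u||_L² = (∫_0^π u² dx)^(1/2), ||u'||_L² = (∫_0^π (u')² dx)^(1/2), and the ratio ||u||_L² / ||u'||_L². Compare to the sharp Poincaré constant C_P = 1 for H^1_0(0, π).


||u||_L² / ||u'||_L² = sqrt(14)*π/14 < C_P = 1.

u(x) = 3/2·x·(π − x)^2, so u'(x) = 3*(x - π)*(3*x - π)/2.
u(x) = 3/2·x·(π − x)^2 vanishes at x = 0 and x = π, so u ∈ H^1_0(0, π). Differentiate via the product rule and integrate the resulting polynomials term by term.
  ∫_0^π u² dx = ∫_0^π (9*x^6/4 - 9*π*x^5 + 27*π^2*x^4/2 - 9*π^3*x^3 + 9*π^4*x^2/4) dx. Term by term:
    ∫_0^π 9*x^6/4 dx = 9*π^7/28;  ∫_0^π -9*π*x^5 dx = -3*π^7/2;  ∫_0^π 27*π^2*x^4/2 dx = 27*π^7/10;
    ∫_0^π -9*π^3*x^3 dx = -9*π^7/4;  ∫_0^π 9*π^4*x^2/4 dx = 3*π^7/4.
  Sum: 9*π^7/28 − 3*π^7/2 + 27*π^7/10 − 9*π^7/4 + 3*π^7/4 = 3*π^7/140.
  ∫_0^π (u')² dx = ∫_0^π (81*x^4/4 - 54*π*x^3 + 99*π^2*x^2/2 - 18*π^3*x + 9*π^4/4) dx. Term by term:
    ∫_0^π 81*x^4/4 dx = 81*π^5/20;  ∫_0^π -54*π*x^3 dx = -27*π^5/2;  ∫_0^π 99*π^2*x^2/2 dx = 33*π^5/2;
    ∫_0^π -18*π^3*x dx = -9*π^5;  ∫_0^π 9*π^4/4 dx = 9*π^5/4.
  Sum: 81*π^5/20 − 27*π^5/2 + 33*π^5/2 − 9*π^5 + 9*π^5/4 = 3*π^5/10.
∫_0^π u² dx = 3*π^7/140, so ||u||_L² = sqrt(105)*π^(7/2)/70.
∫_0^π (u')² dx = 3*π^5/10, so ||u'||_L² = sqrt(30)*π^(5/2)/10.
Ratio ||u||_L² / ||u'||_L² = sqrt(14)*π/14.
Sharp Poincaré constant on H^1_0(0, π) is C_P = L/π = 1, achieved by sin(x).
A polynomial bump cannot attain the sharp Poincaré constant (only the first sine eigenfunction does), so the ratio is strictly less than C_P, consistent with ||u||_L² ≤ C_P ||u'||_L².


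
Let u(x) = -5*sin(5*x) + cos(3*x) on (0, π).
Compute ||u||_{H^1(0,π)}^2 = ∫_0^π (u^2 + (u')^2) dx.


||u||_{H^1(0,π)}^2 = 330*π

u'(x) = -3*sin(3*x) - 25*cos(5*x).
Expand u² and (u')² and integrate term by term on (0, π), using: for integers n ≥ 1, ∫_0^π sin²(nx) dx = ∫_0^π cos²(nx) dx = π/2; for n ≠ n', ∫_0^π sin(nx)sin(n'x) dx = ∫_0^π cos(nx)cos(n'x) dx = 0; and by product-to-sum, ∫_0^π sin(nx)cos(n'x) dx = ½∫_0^π [sin((n+n')x) + sin((n−n')x)] dx, which is 0 when n+n' is even and 2n/(n²−n'²) when n+n' is odd (it need not vanish on (0, π)).
  u² squared terms: (-5)²·∫sin(5x)² dx = 25·π/2 = 25*π/2;  (1)²·∫cos(3x)² dx = 1·π/2 = π/2.
  u² cross terms: 2·(-5)·(1)·∫sin(5x)·cos(3x) dx = -10·(0) = 0.
  So ∫_0^π u² dx = 25*π/2 + π/2 + 0 = 13*π.
  (u')² squared terms: (-25)²·∫cos(5x)² dx = 625·π/2 = 625*π/2;  (-3)²·∫sin(3x)² dx = 9·π/2 = 9*π/2.
  (u')² cross terms: 2·(-25)·(-3)·∫cos(5x)·sin(3x) dx = 150·(0) = 0.
  So ∫_0^π (u')² dx = 625*π/2 + 9*π/2 + 0 = 317*π.
||u||_{H^1}^2 = (13*π) + (317*π) = 330*π.


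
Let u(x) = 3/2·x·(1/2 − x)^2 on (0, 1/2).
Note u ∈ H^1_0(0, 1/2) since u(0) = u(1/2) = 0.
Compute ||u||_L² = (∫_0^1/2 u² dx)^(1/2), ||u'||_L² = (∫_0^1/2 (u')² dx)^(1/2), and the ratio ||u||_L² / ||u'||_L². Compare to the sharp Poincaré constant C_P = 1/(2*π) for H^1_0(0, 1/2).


||u||_L² / ||u'||_L² = sqrt(14)/28 < C_P = 1/(2*π).

u(x) = 3/2·x·(1/2 − x)^2, so u'(x) = 9*x^2/2 - 3*x + 3/8.
u(x) = 3/2·x·(1/2 − x)^2 vanishes at x = 0 and x = 1/2, so u ∈ H^1_0(0, 1/2). Differentiate via the product rule and integrate the resulting polynomials term by term.
  ∫_0^1/2 u² dx = ∫_0^1/2 (9*x^6/4 - 9*x^5/2 + 27*x^4/8 - 9*x^3/8 + 9*x^2/64) dx. Term by term:
    ∫_0^1/2 9*x^6/4 dx = 9/3584;  ∫_0^1/2 -9*x^5/2 dx = -3/256;  ∫_0^1/2 27*x^4/8 dx = 27/1280;
    ∫_0^1/2 -9*x^3/8 dx = -9/512;  ∫_0^1/2 9*x^2/64 dx = 3/512.
  Sum: 9/3584 − 3/256 + 27/1280 − 9/512 + 3/512 = 3/17920.
  ∫_0^1/2 (u')² dx = ∫_0^1/2 (81*x^4/4 - 27*x^3 + 99*x^2/8 - 9*x/4 + 9/64) dx. Term by term:
    ∫_0^1/2 81*x^4/4 dx = 81/640;  ∫_0^1/2 -27*x^3 dx = -27/64;  ∫_0^1/2 99*x^2/8 dx = 33/64;
    ∫_0^1/2 -9*x/4 dx = -9/32;  ∫_0^1/2 9/64 dx = 9/128.
  Sum: 81/640 − 27/64 + 33/64 − 9/32 + 9/128 = 3/320.
∫_0^1/2 u² dx = 3/17920, so ||u||_L² = sqrt(210)/1120.
∫_0^1/2 (u')² dx = 3/320, so ||u'||_L² = sqrt(15)/40.
Ratio ||u||_L² / ||u'||_L² = sqrt(14)/28.
Sharp Poincaré constant on H^1_0(0, 1/2) is C_P = L/π = 1/(2*π), achieved by sin(2*π·x).
A polynomial bump cannot attain the sharp Poincaré constant (only the first sine eigenfunction does), so the ratio is strictly less than C_P, consistent with ||u||_L² ≤ C_P ||u'||_L².


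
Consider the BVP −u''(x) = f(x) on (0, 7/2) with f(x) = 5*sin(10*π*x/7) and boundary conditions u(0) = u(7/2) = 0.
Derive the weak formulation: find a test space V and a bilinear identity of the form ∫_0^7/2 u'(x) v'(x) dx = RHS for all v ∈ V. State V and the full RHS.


V = H^1_0(0, 7/2) (so v(0) = v(7/2) = 0); weak form: ∫_0^7/2 u'v' dx = ∫_0^7/2 (5*sin(10*π*x/7)) v dx for all v ∈ V.

Multiply both sides by a test function v and integrate from 0 to 7/2:
  ∫_0^7/2 −u''(x) v(x) dx = ∫_0^7/2 f(x) v(x) dx.
Integrate the LHS by parts once:
  ∫_0^7/2 −u'' v dx = −[u'(x) v(x)]_0^7/2 + ∫_0^7/2 u'(x) v'(x) dx.
Thus ∫_0^7/2 u'(x) v'(x) dx = ∫_0^7/2 f(x) v(x) dx + [u'(x) v(x)]_0^7/2.
Choose V so that boundary terms are either known or forced to vanish.
u is Dirichlet: u(0) = u(7/2) = 0. Let V = H^1_0(0, 7/2); then v(0) = v(7/2) = 0, and [u' v]_0^7/2 = 0.
Weak formulation: find u (satisfying any essential BC) such that ∫_0^7/2 u'(x) v'(x) dx = ∫_0^7/2 f v dx for all v ∈ V.
Substituting f(x) = 5*sin(10*π*x/7), the right-hand side is ∫_0^7/2 (5*sin(10*π*x/7)) v dx.


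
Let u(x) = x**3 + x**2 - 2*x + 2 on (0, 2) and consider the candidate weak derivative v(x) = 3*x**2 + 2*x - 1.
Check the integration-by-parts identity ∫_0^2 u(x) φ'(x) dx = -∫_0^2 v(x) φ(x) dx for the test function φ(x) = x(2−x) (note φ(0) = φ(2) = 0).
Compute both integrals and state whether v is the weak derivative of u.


LHS = -24/5, RHS = -92/15. No, v is not the weak derivative of u.

u(x) = x**3 + x**2 - 2*x + 2, classical derivative u'(x) = 3*x**2 + 2*x - 2.
φ(x) = x(2−x), so φ'(x) = 2 - 2*x.
Note φ(0) = φ(2) = 0, so the boundary term u·φ vanishes.
LHS = ∫_0^2 u(x) φ'(x) dx = ∫_0^2 (-2*x^4 + 6*x^2 - 8*x + 4) dx. Term by term:
  ∫_0^2 -2*x^4 dx = -64/5;  ∫_0^2 6*x^2 dx = 16;  ∫_0^2 -8*x dx = -16;
  ∫_0^2 4 dx = 8.
Sum: -64/5 + 16 − 16 + 8 = -24/5.
So LHS = -24/5.
∫_0^2 v(x) φ(x) dx = ∫_0^2 (-3*x^4 + 4*x^3 + 5*x^2 - 2*x) dx. Term by term:
  ∫_0^2 -3*x^4 dx = -96/5;  ∫_0^2 4*x^3 dx = 16;  ∫_0^2 5*x^2 dx = 40/3;
  ∫_0^2 -2*x dx = -4.
Sum: -96/5 + 16 + 40/3 − 4 = 92/15.
So RHS = -∫_0^2 v(x) φ(x) dx = -92/15.
LHS − RHS = 4/3 ≠ 0, so the identity fails.
(For a valid weak derivative the identity must hold for EVERY test function, in particular this one. The failure shows v is NOT the weak derivative of u.)
Correct weak derivative would be u'(x) = 3*x**2 + 2*x - 2.


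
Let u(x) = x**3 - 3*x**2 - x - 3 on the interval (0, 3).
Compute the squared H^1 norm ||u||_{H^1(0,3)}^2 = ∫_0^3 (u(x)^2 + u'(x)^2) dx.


||u||_{H^1}^2 = 6441/35

The H^1 norm (squared) on an interval (0, L) is
  ||u||_{H^1}^2 = ∫_0^L u(x)^2 dx + ∫_0^L u'(x)^2 dx.
Compute u'(x) = 3*x**2 - 6*x - 1.
Then u(x)^2 = x**6 - 6*x**5 + 7*x**4 + 19*x**2 + 6*x + 9 and u'(x)^2 = 9*x**4 - 36*x**3 + 30*x**2 + 12*x + 1.
Integrate each monomial from 0 to 3 using ∫_0^3 c·x^n dx = c·3^(n+1)/(n+1):
  ∫_0^3 u(x)^2 dx = ∫_0^3 (x^6 - 6*x^5 + 7*x^4 + 19*x^2 + 6*x + 9) dx. Term by term:
    ∫_0^3 x^6 dx = 2187/7;  ∫_0^3 -6*x^5 dx = -729;  ∫_0^3 7*x^4 dx = 1701/5;
    ∫_0^3 19*x^2 dx = 171;  ∫_0^3 6*x dx = 27;  ∫_0^3 9 dx = 27.
  Sum: 2187/7 − 729 + 1701/5 + 171 + 27 + 27 = 5202/35.
  ∫_0^3 u'(x)^2 dx = ∫_0^3 (9*x^4 - 36*x^3 + 30*x^2 + 12*x + 1) dx. Term by term:
    ∫_0^3 9*x^4 dx = 2187/5;  ∫_0^3 -36*x^3 dx = -729;  ∫_0^3 30*x^2 dx = 270;
    ∫_0^3 12*x dx = 54;  ∫_0^3 1 dx = 3.
  Sum: 2187/5 − 729 + 270 + 54 + 3 = 177/5.
Adding: ||u||_{H^1}^2 = 5202/35 + 177/5 = 6441/35.


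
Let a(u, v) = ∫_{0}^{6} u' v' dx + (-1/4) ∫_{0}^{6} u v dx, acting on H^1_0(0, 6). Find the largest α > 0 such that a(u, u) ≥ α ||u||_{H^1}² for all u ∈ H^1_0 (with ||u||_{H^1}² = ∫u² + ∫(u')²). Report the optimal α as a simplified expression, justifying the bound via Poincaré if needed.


α = (-9 + π^2)/(π^2 + 36)

Coercivity of a(·,·) on H^1_0(0, 6) means a(u, u) ≥ α ||u||_{H^1}² for every u ∈ H^1_0.
The interval has length L = 6, and Poincaré/coercivity depend only on L. Here a(u, u) = ∫(u')² + (-1/4)·∫u².
Here c = -1/4 < 0 with |c| < (π/L)² = π^2/36, so coercivity still holds. The condition a(u,u) ≥ α||u||_{H^1}² reads (1−α)∫(u')² ≥ (α−c)∫u². Any admissible α is ≤ 1 (rapidly oscillating u have ∫u²/∫(u')² → 0), and α = 1 would force 0 ≥ (1−c)∫u², impossible since c < 1; so 1−α > 0. By the sharp Poincaré inequality on H^1_0 of an interval of length L, ∫(u')² ≥ (π/L)²∫u² with equality for the first sine mode sin(π(x−x₀)/L) (x₀ the left endpoint), so the inequality holds for all u iff (1−α)(π/L)² ≥ α − c, i.e. α ≤ ((π/L)² + c)/((π/L)² + 1) = (1 + c(L/π)²)/(1 + (L/π)²). (Direct route, valid since c ≤ 0: Poincaré gives c∫u² ≥ c(L/π)²∫(u')², so a(u,u) ≥ (1 + c(L/π)²)∫(u')², while ||u||_{H^1}² ≤ (1 + (L/π)²)∫(u')²; dividing yields the same α.) With (π/L)² = π^2/36 and c = -1/4, the largest admissible constant is α = ((π/L)² + c)/((π/L)² + 1).
Simplifying, α = (-9 + π^2)/(π^2 + 36).


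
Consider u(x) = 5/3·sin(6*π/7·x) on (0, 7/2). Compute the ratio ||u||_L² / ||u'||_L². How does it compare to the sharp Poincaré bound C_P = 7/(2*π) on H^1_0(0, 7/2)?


||u||_L² / ||u'||_L² = 7/(6*π) < C_P = 7/(2*π).

u(x) = 5/3·sin(6*π/7·x), so u'(x) = 10*π*cos(6*π*x/7)/7.
Writing u(x) = A·sin(kπx/L) with A = 5/3 and k = 3, use ∫_0^L sin²(kπx/L) dx = L/2 and ∫_0^L cos²(kπx/L) dx = L/2.
u² = 25/9·sin²(6*π/7·x) and (u')² = 100*π^2/49·cos²(6*π/7·x), and each of sin², cos² integrates to L/2 = 7/4 over (0, 7/2).
∫_0^7/2 u² dx = 175/36, so ||u||_L² = 5*sqrt(7)/6.
∫_0^7/2 (u')² dx = 25*π^2/7, so ||u'||_L² = 5*sqrt(7)*π/7.
Ratio ||u||_L² / ||u'||_L² = 7/(6*π).
Sharp Poincaré constant on H^1_0(0, 7/2) is C_P = L/π = 7/(2*π), achieved by sin(2*π/7·x).
This is the k = 3 harmonic; the ratio L/(kπ) is strictly less than C_P = L/π, consistent with the sharp inequality ||u||_L² ≤ C_P ||u'||_L².


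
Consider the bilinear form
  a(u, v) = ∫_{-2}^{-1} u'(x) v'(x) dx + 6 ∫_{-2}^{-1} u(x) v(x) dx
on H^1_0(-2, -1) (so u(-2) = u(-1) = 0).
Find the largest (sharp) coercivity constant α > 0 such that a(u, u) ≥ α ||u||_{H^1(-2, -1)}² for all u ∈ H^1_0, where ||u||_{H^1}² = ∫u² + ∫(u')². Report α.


α = 1

Coercivity of a(·,·) on H^1_0(-2, -1) means a(u, u) ≥ α ||u||_{H^1}² for every u ∈ H^1_0.
The interval has length L = 1, and Poincaré/coercivity depend only on L. Here a(u, u) = ∫(u')² + (6)·∫u².
Here c = 6 ≥ 1, so a(u,u) = ∫(u')² + c∫u² ≥ ∫(u')² + ∫u² = ||u||_{H^1}², i.e. α = 1 works. No larger α is possible: a(u,u) ≥ α||u||_{H^1}² means (1−α)∫(u')² ≥ (α−c)∫u², and for the modes u_n = sin(nπ(x−x₀)/L) (x₀ the left endpoint) one has ∫u_n²/∫(u_n')² = (L/(nπ))² → 0, so a(u_n,u_n)/||u_n||_{H^1}² → 1. Hence the optimal constant is α = 1.
Therefore α = 1.


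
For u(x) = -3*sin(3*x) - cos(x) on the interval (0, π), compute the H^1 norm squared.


||u||_{H^1(0,π)}^2 = 46*π

u'(x) = sin(x) - 9*cos(3*x).
Expand u² and (u')² and integrate term by term on (0, π), using: for integers n ≥ 1, ∫_0^π sin²(nx) dx = ∫_0^π cos²(nx) dx = π/2; for n ≠ n', ∫_0^π sin(nx)sin(n'x) dx = ∫_0^π cos(nx)cos(n'x) dx = 0; and by product-to-sum, ∫_0^π sin(nx)cos(n'x) dx = ½∫_0^π [sin((n+n')x) + sin((n−n')x)] dx, which is 0 when n+n' is even and 2n/(n²−n'²) when n+n' is odd (it need not vanish on (0, π)).
  u² squared terms: (-1)²·∫cos(x)² dx = 1·π/2 = π/2;  (-3)²·∫sin(3x)² dx = 9·π/2 = 9*π/2.
  u² cross terms: 2·(-1)·(-3)·∫cos(x)·sin(3x) dx = 6·(0) = 0.
  So ∫_0^π u² dx = π/2 + 9*π/2 + 0 = 5*π.
  (u')² squared terms: (-9)²·∫cos(3x)² dx = 81·π/2 = 81*π/2;  (1)²·∫sin(x)² dx = 1·π/2 = π/2.
  (u')² cross terms: 2·(-9)·(1)·∫cos(3x)·sin(x) dx = -18·(0) = 0.
  So ∫_0^π (u')² dx = 81*π/2 + π/2 + 0 = 41*π.
||u||_{H^1}^2 = (5*π) + (41*π) = 46*π.


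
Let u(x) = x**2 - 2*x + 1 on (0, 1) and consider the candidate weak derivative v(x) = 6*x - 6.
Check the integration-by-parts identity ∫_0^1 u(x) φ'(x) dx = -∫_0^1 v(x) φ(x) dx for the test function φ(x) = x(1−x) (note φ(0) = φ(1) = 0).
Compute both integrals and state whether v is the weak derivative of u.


LHS = 1/6, RHS = 1/2. No, v is not the weak derivative of u.

u(x) = x**2 - 2*x + 1, classical derivative u'(x) = 2*x - 2.
φ(x) = x(1−x), so φ'(x) = 1 - 2*x.
Note φ(0) = φ(1) = 0, so the boundary term u·φ vanishes.
LHS = ∫_0^1 u(x) φ'(x) dx = ∫_0^1 (-2*x^3 + 5*x^2 - 4*x + 1) dx. Term by term:
  ∫_0^1 -2*x^3 dx = -1/2;  ∫_0^1 5*x^2 dx = 5/3;  ∫_0^1 -4*x dx = -2;
  ∫_0^1 1 dx = 1.
Sum: -1/2 + 5/3 − 2 + 1 = 1/6.
So LHS = 1/6.
∫_0^1 v(x) φ(x) dx = ∫_0^1 (-6*x^3 + 12*x^2 - 6*x) dx. Term by term:
  ∫_0^1 -6*x^3 dx = -3/2;  ∫_0^1 12*x^2 dx = 4;  ∫_0^1 -6*x dx = -3.
Sum: -3/2 + 4 − 3 = -1/2.
So RHS = -∫_0^1 v(x) φ(x) dx = 1/2.
LHS − RHS = -1/3 ≠ 0, so the identity fails.
(For a valid weak derivative the identity must hold for EVERY test function, in particular this one. The failure shows v is NOT the weak derivative of u.)
Correct weak derivative would be u'(x) = 2*x - 2.


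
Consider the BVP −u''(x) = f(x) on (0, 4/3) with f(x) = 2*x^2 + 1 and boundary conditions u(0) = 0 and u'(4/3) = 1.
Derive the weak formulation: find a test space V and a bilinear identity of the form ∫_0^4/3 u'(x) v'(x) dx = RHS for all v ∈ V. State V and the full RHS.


V = {v ∈ H^1(0, 4/3) : v(0) = 0} (test functions vanish at x = 0 where u is specified); weak form: ∫_0^4/3 u'v' dx = ∫_0^4/3 (2*x^2 + 1) v dx + v(4/3) for all v ∈ V.

Multiply both sides by a test function v and integrate from 0 to 4/3:
  ∫_0^4/3 −u''(x) v(x) dx = ∫_0^4/3 f(x) v(x) dx.
Integrate the LHS by parts once:
  ∫_0^4/3 −u'' v dx = −[u'(x) v(x)]_0^4/3 + ∫_0^4/3 u'(x) v'(x) dx.
Thus ∫_0^4/3 u'(x) v'(x) dx = ∫_0^4/3 f(x) v(x) dx + [u'(x) v(x)]_0^4/3.
Choose V so that boundary terms are either known or forced to vanish.
Mixed BC: u(0) = 0 (Dirichlet) and u'(4/3) = 1 (Neumann). Define V = {v ∈ H^1(0, 4/3) : v(0) = 0}. Then [u' v]_0^4/3 = u'(4/3)·v(4/3) − u'(0)·0 = v(4/3).
Weak formulation: find u (satisfying any essential BC) such that ∫_0^4/3 u'(x) v'(x) dx = ∫_0^4/3 f v dx + v(4/3) for all v ∈ V (Dirichlet at 0 absorbed into V; Neumann datum at x = 4/3 contributes the boundary term).
Substituting f(x) = 2*x^2 + 1, the right-hand side is ∫_0^4/3 (2*x^2 + 1) v dx + v(4/3).


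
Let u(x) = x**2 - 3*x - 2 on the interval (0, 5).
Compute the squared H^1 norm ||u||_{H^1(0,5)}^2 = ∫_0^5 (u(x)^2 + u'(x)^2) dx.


||u||_{H^1}^2 = 255/2

The H^1 norm (squared) on an interval (0, L) is
  ||u||_{H^1}^2 = ∫_0^L u(x)^2 dx + ∫_0^L u'(x)^2 dx.
Compute u'(x) = 2*x - 3.
Then u(x)^2 = x**4 - 6*x**3 + 5*x**2 + 12*x + 4 and u'(x)^2 = 4*x**2 - 12*x + 9.
Integrate each monomial from 0 to 5 using ∫_0^5 c·x^n dx = c·5^(n+1)/(n+1):
  ∫_0^5 u(x)^2 dx = ∫_0^5 (x^4 - 6*x^3 + 5*x^2 + 12*x + 4) dx. Term by term:
    ∫_0^5 x^4 dx = 625;  ∫_0^5 -6*x^3 dx = -1875/2;  ∫_0^5 5*x^2 dx = 625/3;
    ∫_0^5 12*x dx = 150;  ∫_0^5 4 dx = 20.
  Sum: 625 − 1875/2 + 625/3 + 150 + 20 = 395/6.
  ∫_0^5 u'(x)^2 dx = ∫_0^5 (4*x^2 - 12*x + 9) dx. Term by term:
    ∫_0^5 4*x^2 dx = 500/3;  ∫_0^5 -12*x dx = -150;  ∫_0^5 9 dx = 45.
  Sum: 500/3 − 150 + 45 = 185/3.
Adding: ||u||_{H^1}^2 = 395/6 + 185/3 = 255/2.
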